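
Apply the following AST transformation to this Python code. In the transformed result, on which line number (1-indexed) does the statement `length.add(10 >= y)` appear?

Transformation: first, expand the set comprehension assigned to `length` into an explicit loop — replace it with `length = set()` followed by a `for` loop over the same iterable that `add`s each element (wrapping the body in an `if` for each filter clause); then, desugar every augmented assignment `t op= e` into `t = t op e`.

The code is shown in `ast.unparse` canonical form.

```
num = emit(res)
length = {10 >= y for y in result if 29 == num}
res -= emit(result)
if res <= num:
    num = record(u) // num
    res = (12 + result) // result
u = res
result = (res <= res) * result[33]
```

5

Transformed code:
num = emit(res)
length = set()
for y in result:
    if 29 == num:
        length.add(10 >= y)
res = res - emit(result)
if res <= num:
    num = record(u) // num
    res = (12 + result) // result
u = res
result = (res <= res) * result[33]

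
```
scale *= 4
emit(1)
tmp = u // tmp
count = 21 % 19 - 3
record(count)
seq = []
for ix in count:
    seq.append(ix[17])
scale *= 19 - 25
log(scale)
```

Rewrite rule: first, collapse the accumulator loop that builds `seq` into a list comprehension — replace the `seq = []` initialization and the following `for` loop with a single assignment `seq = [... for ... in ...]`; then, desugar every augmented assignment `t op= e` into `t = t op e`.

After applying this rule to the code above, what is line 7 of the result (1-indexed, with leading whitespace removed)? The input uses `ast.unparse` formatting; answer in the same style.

scale = scale * (19 - 25)

Transformed code:
scale = scale * 4
emit(1)
tmp = u // tmp
count = 21 % 19 - 3
record(count)
seq = [ix[17] for ix in count]
scale = scale * (19 - 25)
log(scale)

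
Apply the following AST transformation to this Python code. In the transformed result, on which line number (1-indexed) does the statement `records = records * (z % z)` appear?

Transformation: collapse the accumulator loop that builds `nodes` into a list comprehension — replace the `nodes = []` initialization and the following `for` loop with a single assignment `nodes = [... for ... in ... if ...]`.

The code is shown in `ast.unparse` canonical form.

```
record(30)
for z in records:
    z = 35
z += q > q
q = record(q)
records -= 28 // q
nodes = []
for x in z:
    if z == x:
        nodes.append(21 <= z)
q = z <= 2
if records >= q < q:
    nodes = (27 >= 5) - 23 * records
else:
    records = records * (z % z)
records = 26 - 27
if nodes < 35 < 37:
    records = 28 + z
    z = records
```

Transformed code:
record(30)
for z in records:
    z = 35
z += q > q
q = record(q)
records -= 28 // q
nodes = [21 <= z for x in z if z == x]
q = z <= 2
if records >= q < q:
    nodes = (27 >= 5) - 23 * records
else:
    records = records * (z % z)
records = 26 - 27
if nodes < 35 < 37:
    records = 28 + z
    z = records

12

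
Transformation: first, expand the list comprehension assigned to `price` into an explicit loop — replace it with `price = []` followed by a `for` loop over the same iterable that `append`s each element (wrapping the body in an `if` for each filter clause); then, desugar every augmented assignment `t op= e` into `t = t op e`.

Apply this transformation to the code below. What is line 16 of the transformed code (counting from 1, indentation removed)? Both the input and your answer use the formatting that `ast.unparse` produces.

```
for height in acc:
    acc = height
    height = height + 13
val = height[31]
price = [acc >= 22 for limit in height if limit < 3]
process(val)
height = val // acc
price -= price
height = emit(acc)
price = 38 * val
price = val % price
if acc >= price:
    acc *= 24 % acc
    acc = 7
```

acc = acc * (24 % acc)

Transformed code:
for height in acc:
    acc = height
    height = height + 13
val = height[31]
price = []
for limit in height:
    if limit < 3:
        price.append(acc >= 22)
process(val)
height = val // acc
price = price - price
height = emit(acc)
price = 38 * val
price = val % price
if acc >= price:
    acc = acc * (24 % acc)
    acc = 7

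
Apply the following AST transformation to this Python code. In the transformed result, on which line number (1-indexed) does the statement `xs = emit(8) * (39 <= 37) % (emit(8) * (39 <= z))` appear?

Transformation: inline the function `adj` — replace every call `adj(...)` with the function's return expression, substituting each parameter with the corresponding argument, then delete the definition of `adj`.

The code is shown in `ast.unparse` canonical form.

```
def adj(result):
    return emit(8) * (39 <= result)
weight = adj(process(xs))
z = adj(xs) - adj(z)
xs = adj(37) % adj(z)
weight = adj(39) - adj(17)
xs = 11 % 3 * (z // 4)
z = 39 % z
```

3

Transformed code:
weight = emit(8) * (39 <= process(xs))
z = emit(8) * (39 <= xs) - emit(8) * (39 <= z)
xs = emit(8) * (39 <= 37) % (emit(8) * (39 <= z))
weight = emit(8) * (39 <= 39) - emit(8) * (39 <= 17)
xs = 11 % 3 * (z // 4)
z = 39 % z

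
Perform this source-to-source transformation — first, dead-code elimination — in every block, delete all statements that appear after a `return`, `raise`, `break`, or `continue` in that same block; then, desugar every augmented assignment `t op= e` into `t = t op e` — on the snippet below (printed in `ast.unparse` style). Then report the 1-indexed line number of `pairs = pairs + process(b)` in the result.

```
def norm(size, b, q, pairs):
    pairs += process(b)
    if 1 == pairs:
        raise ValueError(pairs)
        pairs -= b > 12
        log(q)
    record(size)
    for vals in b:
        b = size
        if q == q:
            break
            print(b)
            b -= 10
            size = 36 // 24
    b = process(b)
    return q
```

Transformed code:
def norm(size, b, q, pairs):
    pairs = pairs + process(b)
    if 1 == pairs:
        raise ValueError(pairs)
    record(size)
    for vals in b:
        b = size
        if q == q:
            break
    b = process(b)
    return q

2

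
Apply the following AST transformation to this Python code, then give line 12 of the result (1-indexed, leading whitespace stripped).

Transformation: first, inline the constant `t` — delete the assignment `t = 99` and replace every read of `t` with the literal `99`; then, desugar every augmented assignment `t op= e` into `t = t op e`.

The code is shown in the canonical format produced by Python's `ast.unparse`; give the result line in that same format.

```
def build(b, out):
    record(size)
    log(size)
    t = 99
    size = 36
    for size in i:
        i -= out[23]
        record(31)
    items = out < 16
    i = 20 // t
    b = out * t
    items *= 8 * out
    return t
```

Transformed code:
def build(b, out):
    record(size)
    log(size)
    size = 36
    for size in i:
        i = i - out[23]
        record(31)
    items = out < 16
    i = 20 // 99
    b = out * 99
    items = items * (8 * out)
    return 99

return 99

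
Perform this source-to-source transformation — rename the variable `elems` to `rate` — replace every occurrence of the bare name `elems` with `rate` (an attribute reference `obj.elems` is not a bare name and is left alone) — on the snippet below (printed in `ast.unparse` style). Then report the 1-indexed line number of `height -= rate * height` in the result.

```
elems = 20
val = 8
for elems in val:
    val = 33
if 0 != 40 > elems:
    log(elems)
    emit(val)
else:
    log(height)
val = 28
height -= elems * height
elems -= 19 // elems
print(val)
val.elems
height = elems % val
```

11

Transformed code:
rate = 20
val = 8
for rate in val:
    val = 33
if 0 != 40 > rate:
    log(rate)
    emit(val)
else:
    log(height)
val = 28
height -= rate * height
rate -= 19 // rate
print(val)
val.elems
height = rate % val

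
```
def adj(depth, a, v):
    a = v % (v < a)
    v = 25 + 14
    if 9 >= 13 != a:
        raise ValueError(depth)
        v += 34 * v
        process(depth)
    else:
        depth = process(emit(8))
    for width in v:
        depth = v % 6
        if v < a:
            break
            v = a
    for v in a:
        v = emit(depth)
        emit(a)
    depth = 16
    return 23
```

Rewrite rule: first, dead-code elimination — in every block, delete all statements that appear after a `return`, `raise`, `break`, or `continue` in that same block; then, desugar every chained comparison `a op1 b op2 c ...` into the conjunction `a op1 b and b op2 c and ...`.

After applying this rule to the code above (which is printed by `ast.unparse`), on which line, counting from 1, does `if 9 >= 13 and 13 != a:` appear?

4

Transformed code:
def adj(depth, a, v):
    a = v % (v < a)
    v = 25 + 14
    if 9 >= 13 and 13 != a:
        raise ValueError(depth)
    else:
        depth = process(emit(8))
    for width in v:
        depth = v % 6
        if v < a:
            break
    for v in a:
        v = emit(depth)
        emit(a)
    depth = 16
    return 23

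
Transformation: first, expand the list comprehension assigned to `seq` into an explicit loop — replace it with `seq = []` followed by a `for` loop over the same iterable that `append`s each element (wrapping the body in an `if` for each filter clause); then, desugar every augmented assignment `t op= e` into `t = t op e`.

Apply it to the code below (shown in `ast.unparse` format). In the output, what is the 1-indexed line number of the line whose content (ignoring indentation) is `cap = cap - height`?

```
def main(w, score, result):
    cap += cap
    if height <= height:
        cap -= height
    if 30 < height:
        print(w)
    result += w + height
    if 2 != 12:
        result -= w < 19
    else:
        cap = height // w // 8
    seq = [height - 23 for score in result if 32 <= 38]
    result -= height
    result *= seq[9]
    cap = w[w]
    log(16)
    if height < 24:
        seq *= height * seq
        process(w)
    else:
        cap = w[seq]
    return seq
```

4

Transformed code:
def main(w, score, result):
    cap = cap + cap
    if height <= height:
        cap = cap - height
    if 30 < height:
        print(w)
    result = result + (w + height)
    if 2 != 12:
        result = result - (w < 19)
    else:
        cap = height // w // 8
    seq = []
    for score in result:
        if 32 <= 38:
            seq.append(height - 23)
    result = result - height
    result = result * seq[9]
    cap = w[w]
    log(16)
    if height < 24:
        seq = seq * (height * seq)
        process(w)
    else:
        cap = w[seq]
    return seq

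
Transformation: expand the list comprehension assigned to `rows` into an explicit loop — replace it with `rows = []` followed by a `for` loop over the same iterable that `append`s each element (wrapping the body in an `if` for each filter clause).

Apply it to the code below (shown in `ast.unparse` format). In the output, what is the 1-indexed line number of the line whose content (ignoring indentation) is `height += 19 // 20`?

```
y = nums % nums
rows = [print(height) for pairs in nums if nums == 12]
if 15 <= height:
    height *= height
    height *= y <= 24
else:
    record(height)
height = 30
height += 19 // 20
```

Transformed code:
y = nums % nums
rows = []
for pairs in nums:
    if nums == 12:
        rows.append(print(height))
if 15 <= height:
    height *= height
    height *= y <= 24
else:
    record(height)
height = 30
height += 19 // 20

12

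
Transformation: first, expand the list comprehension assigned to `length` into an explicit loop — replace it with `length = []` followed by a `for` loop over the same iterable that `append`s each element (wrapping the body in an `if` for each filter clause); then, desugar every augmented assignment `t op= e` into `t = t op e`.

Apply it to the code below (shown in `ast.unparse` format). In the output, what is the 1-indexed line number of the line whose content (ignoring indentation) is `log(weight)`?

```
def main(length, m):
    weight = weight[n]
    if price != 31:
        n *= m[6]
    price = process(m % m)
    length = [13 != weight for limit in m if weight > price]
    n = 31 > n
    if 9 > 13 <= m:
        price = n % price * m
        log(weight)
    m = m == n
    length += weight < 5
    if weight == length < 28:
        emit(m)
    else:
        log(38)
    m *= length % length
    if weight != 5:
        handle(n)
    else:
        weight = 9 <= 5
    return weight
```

13

Transformed code:
def main(length, m):
    weight = weight[n]
    if price != 31:
        n = n * m[6]
    price = process(m % m)
    length = []
    for limit in m:
        if weight > price:
            length.append(13 != weight)
    n = 31 > n
    if 9 > 13 <= m:
        price = n % price * m
        log(weight)
    m = m == n
    length = length + (weight < 5)
    if weight == length < 28:
        emit(m)
    else:
        log(38)
    m = m * (length % length)
    if weight != 5:
        handle(n)
    else:
        weight = 9 <= 5
    return weight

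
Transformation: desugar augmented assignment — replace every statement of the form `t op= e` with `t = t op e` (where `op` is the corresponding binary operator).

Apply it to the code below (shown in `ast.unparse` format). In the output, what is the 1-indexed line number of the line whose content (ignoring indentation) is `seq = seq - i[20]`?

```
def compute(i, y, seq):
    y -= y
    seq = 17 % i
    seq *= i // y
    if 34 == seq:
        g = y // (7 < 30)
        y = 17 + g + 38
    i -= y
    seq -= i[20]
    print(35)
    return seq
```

Transformed code:
def compute(i, y, seq):
    y = y - y
    seq = 17 % i
    seq = seq * (i // y)
    if 34 == seq:
        g = y // (7 < 30)
        y = 17 + g + 38
    i = i - y
    seq = seq - i[20]
    print(35)
    return seq

9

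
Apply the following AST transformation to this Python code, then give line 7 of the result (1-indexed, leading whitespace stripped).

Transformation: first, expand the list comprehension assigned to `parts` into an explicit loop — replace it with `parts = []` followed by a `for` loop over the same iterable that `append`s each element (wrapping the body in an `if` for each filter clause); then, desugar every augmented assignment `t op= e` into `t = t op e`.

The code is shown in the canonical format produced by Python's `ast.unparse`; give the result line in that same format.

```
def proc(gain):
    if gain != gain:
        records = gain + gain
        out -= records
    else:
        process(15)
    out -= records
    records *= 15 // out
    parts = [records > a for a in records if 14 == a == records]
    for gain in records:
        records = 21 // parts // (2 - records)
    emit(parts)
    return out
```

Transformed code:
def proc(gain):
    if gain != gain:
        records = gain + gain
        out = out - records
    else:
        process(15)
    out = out - records
    records = records * (15 // out)
    parts = []
    for a in records:
        if 14 == a == records:
            parts.append(records > a)
    for gain in records:
        records = 21 // parts // (2 - records)
    emit(parts)
    return out

out = out - records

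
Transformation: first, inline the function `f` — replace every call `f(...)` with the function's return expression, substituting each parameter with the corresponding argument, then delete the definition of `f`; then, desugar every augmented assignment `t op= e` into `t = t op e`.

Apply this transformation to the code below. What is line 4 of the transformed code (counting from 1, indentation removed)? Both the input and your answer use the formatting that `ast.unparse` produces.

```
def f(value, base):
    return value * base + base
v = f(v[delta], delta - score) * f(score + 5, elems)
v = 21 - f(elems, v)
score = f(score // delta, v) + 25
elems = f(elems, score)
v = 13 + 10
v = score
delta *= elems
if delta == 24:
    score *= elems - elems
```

elems = elems * score + score

Transformed code:
v = (v[delta] * (delta - score) + (delta - score)) * ((score + 5) * elems + elems)
v = 21 - (elems * v + v)
score = score // delta * v + v + 25
elems = elems * score + score
v = 13 + 10
v = score
delta = delta * elems
if delta == 24:
    score = score * (elems - elems)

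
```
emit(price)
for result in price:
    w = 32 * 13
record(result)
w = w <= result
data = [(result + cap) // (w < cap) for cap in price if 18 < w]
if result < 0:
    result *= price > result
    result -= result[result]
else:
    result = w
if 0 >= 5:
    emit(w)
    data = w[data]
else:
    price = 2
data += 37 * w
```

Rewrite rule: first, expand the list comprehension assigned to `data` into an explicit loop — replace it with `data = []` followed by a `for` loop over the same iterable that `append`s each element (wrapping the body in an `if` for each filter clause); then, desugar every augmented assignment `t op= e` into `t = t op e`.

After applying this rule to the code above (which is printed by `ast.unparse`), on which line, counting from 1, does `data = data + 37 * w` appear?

Transformed code:
emit(price)
for result in price:
    w = 32 * 13
record(result)
w = w <= result
data = []
for cap in price:
    if 18 < w:
        data.append((result + cap) // (w < cap))
if result < 0:
    result = result * (price > result)
    result = result - result[result]
else:
    result = w
if 0 >= 5:
    emit(w)
    data = w[data]
else:
    price = 2
data = data + 37 * w

20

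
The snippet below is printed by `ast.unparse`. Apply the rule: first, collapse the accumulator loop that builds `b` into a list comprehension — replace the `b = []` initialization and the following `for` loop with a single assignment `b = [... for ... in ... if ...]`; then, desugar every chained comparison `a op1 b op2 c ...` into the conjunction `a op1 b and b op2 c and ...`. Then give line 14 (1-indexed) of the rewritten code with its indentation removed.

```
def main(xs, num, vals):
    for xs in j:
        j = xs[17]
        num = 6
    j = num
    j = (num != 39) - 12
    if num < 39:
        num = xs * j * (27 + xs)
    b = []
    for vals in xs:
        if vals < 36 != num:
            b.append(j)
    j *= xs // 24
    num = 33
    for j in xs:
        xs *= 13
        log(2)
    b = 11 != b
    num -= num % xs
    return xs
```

Transformed code:
def main(xs, num, vals):
    for xs in j:
        j = xs[17]
        num = 6
    j = num
    j = (num != 39) - 12
    if num < 39:
        num = xs * j * (27 + xs)
    b = [j for vals in xs if vals < 36 and 36 != num]
    j *= xs // 24
    num = 33
    for j in xs:
        xs *= 13
        log(2)
    b = 11 != b
    num -= num % xs
    return xs

log(2)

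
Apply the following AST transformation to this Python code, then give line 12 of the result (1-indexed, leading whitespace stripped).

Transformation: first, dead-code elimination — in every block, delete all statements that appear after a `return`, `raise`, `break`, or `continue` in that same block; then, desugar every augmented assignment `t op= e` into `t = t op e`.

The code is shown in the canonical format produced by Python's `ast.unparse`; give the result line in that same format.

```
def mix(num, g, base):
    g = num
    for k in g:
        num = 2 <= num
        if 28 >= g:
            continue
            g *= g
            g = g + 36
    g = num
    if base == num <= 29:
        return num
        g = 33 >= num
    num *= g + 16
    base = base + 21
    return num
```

return num

Transformed code:
def mix(num, g, base):
    g = num
    for k in g:
        num = 2 <= num
        if 28 >= g:
            continue
    g = num
    if base == num <= 29:
        return num
    num = num * (g + 16)
    base = base + 21
    return num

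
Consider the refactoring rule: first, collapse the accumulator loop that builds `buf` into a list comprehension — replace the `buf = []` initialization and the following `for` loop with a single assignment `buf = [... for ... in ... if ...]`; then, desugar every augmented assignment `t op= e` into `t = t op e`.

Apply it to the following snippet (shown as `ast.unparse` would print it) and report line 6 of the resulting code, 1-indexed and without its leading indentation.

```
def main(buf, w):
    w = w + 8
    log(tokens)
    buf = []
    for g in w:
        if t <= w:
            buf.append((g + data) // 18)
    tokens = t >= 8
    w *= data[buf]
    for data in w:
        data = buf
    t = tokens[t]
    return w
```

w = w * data[buf]

Transformed code:
def main(buf, w):
    w = w + 8
    log(tokens)
    buf = [(g + data) // 18 for g in w if t <= w]
    tokens = t >= 8
    w = w * data[buf]
    for data in w:
        data = buf
    t = tokens[t]
    return w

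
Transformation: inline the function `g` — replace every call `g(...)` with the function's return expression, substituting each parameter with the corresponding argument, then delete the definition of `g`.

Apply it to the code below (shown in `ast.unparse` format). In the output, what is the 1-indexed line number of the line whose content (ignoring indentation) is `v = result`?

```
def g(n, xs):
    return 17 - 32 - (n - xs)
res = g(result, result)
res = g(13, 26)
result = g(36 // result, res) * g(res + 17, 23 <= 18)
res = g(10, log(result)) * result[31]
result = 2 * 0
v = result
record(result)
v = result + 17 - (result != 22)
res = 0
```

Transformed code:
res = 17 - 32 - (result - result)
res = 17 - 32 - (13 - 26)
result = (17 - 32 - (36 // result - res)) * (17 - 32 - (res + 17 - (23 <= 18)))
res = (17 - 32 - (10 - log(result))) * result[31]
result = 2 * 0
v = result
record(result)
v = result + 17 - (result != 22)
res = 0

6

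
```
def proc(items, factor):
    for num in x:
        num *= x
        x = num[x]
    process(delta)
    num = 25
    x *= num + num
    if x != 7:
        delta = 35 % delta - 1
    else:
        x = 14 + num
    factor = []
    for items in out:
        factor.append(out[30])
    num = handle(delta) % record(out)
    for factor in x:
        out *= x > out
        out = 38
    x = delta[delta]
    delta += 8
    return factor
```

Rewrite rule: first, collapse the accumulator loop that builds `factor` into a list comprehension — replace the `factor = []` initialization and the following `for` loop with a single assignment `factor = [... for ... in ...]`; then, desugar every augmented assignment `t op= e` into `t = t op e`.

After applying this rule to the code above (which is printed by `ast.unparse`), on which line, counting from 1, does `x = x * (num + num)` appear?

7

Transformed code:
def proc(items, factor):
    for num in x:
        num = num * x
        x = num[x]
    process(delta)
    num = 25
    x = x * (num + num)
    if x != 7:
        delta = 35 % delta - 1
    else:
        x = 14 + num
    factor = [out[30] for items in out]
    num = handle(delta) % record(out)
    for factor in x:
        out = out * (x > out)
        out = 38
    x = delta[delta]
    delta = delta + 8
    return factor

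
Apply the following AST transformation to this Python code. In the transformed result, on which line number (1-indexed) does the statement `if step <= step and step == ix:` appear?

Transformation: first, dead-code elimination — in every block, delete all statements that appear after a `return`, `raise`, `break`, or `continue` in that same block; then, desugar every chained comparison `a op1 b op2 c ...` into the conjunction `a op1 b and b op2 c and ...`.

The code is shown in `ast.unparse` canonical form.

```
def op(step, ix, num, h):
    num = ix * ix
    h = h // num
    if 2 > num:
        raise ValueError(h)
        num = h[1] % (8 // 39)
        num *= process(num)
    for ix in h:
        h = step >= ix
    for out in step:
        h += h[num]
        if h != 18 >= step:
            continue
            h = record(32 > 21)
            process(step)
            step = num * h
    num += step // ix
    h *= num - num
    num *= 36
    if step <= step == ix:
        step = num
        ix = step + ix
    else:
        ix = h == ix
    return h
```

Transformed code:
def op(step, ix, num, h):
    num = ix * ix
    h = h // num
    if 2 > num:
        raise ValueError(h)
    for ix in h:
        h = step >= ix
    for out in step:
        h += h[num]
        if h != 18 and 18 >= step:
            continue
    num += step // ix
    h *= num - num
    num *= 36
    if step <= step and step == ix:
        step = num
        ix = step + ix
    else:
        ix = h == ix
    return h

15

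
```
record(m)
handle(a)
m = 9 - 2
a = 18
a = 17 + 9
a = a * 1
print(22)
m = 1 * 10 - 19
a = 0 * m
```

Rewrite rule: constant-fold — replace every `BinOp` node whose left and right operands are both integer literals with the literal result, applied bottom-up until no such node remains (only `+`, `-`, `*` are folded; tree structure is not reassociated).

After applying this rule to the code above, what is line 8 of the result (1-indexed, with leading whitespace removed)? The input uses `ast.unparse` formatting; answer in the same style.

Transformed code:
record(m)
handle(a)
m = 7
a = 18
a = 26
a = a * 1
print(22)
m = -9
a = 0 * m

m = -9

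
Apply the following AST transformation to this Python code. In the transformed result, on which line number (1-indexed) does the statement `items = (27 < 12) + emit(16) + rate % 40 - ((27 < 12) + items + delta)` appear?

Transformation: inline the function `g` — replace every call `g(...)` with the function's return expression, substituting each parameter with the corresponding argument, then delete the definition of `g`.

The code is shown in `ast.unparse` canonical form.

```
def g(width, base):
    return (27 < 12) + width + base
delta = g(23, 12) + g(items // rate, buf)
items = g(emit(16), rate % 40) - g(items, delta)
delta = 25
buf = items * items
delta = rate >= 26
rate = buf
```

2

Transformed code:
delta = (27 < 12) + 23 + 12 + ((27 < 12) + items // rate + buf)
items = (27 < 12) + emit(16) + rate % 40 - ((27 < 12) + items + delta)
delta = 25
buf = items * items
delta = rate >= 26
rate = buf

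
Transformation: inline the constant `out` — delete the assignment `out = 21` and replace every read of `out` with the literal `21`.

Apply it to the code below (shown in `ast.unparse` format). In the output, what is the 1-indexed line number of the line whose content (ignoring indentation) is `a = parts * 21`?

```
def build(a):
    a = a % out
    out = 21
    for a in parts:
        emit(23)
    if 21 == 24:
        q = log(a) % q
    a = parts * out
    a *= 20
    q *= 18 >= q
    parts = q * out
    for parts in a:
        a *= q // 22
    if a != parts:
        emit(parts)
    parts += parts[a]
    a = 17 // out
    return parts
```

Transformed code:
def build(a):
    a = a % 21
    for a in parts:
        emit(23)
    if 21 == 24:
        q = log(a) % q
    a = parts * 21
    a *= 20
    q *= 18 >= q
    parts = q * 21
    for parts in a:
        a *= q // 22
    if a != parts:
        emit(parts)
    parts += parts[a]
    a = 17 // 21
    return parts

7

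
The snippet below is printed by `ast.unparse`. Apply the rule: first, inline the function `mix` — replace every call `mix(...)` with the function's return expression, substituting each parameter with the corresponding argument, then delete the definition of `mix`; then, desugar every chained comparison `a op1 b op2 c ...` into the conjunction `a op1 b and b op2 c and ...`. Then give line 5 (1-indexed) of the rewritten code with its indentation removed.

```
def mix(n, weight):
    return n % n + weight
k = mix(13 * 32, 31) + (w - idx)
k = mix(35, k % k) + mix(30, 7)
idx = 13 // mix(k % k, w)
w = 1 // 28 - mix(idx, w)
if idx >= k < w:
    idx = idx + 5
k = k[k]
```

Transformed code:
k = 13 * 32 % (13 * 32) + 31 + (w - idx)
k = 35 % 35 + k % k + (30 % 30 + 7)
idx = 13 // (k % k % (k % k) + w)
w = 1 // 28 - (idx % idx + w)
if idx >= k and k < w:
    idx = idx + 5
k = k[k]

if idx >= k and k < w:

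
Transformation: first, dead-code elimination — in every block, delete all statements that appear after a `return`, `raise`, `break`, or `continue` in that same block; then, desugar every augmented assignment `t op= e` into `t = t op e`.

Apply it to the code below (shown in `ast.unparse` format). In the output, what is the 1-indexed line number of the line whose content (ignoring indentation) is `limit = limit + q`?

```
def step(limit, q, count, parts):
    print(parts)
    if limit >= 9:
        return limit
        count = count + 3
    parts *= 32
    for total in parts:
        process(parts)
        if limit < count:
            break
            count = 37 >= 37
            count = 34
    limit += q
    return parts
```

Transformed code:
def step(limit, q, count, parts):
    print(parts)
    if limit >= 9:
        return limit
    parts = parts * 32
    for total in parts:
        process(parts)
        if limit < count:
            break
    limit = limit + q
    return parts

10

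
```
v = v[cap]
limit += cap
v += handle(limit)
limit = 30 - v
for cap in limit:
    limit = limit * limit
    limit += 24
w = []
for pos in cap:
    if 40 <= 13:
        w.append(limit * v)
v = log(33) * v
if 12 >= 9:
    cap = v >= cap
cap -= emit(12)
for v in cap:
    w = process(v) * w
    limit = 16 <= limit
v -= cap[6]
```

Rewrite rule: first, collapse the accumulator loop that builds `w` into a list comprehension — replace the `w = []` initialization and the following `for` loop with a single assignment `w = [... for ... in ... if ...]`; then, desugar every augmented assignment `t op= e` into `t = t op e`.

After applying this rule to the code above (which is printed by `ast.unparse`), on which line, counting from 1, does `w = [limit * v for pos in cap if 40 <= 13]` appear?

Transformed code:
v = v[cap]
limit = limit + cap
v = v + handle(limit)
limit = 30 - v
for cap in limit:
    limit = limit * limit
    limit = limit + 24
w = [limit * v for pos in cap if 40 <= 13]
v = log(33) * v
if 12 >= 9:
    cap = v >= cap
cap = cap - emit(12)
for v in cap:
    w = process(v) * w
    limit = 16 <= limit
v = v - cap[6]

8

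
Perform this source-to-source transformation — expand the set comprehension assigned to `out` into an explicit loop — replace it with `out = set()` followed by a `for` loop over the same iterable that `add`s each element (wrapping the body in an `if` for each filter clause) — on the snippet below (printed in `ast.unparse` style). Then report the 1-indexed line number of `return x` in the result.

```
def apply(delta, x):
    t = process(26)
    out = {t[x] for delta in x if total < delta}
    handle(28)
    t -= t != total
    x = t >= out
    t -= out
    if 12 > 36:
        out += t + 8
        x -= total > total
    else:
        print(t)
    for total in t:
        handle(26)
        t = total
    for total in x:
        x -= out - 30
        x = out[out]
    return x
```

Transformed code:
def apply(delta, x):
    t = process(26)
    out = set()
    for delta in x:
        if total < delta:
            out.add(t[x])
    handle(28)
    t -= t != total
    x = t >= out
    t -= out
    if 12 > 36:
        out += t + 8
        x -= total > total
    else:
        print(t)
    for total in t:
        handle(26)
        t = total
    for total in x:
        x -= out - 30
        x = out[out]
    return x

22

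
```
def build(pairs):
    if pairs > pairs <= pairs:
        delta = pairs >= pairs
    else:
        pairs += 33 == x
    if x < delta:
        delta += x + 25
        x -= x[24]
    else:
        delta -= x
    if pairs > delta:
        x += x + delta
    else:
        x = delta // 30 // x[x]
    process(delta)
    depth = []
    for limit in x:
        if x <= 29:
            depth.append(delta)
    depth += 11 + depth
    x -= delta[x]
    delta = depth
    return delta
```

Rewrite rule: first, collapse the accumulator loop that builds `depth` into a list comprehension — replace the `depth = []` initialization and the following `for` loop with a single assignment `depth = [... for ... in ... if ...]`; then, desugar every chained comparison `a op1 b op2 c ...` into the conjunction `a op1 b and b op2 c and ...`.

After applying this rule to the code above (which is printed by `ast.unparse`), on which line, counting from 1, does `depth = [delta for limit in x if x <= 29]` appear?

Transformed code:
def build(pairs):
    if pairs > pairs and pairs <= pairs:
        delta = pairs >= pairs
    else:
        pairs += 33 == x
    if x < delta:
        delta += x + 25
        x -= x[24]
    else:
        delta -= x
    if pairs > delta:
        x += x + delta
    else:
        x = delta // 30 // x[x]
    process(delta)
    depth = [delta for limit in x if x <= 29]
    depth += 11 + depth
    x -= delta[x]
    delta = depth
    return delta

16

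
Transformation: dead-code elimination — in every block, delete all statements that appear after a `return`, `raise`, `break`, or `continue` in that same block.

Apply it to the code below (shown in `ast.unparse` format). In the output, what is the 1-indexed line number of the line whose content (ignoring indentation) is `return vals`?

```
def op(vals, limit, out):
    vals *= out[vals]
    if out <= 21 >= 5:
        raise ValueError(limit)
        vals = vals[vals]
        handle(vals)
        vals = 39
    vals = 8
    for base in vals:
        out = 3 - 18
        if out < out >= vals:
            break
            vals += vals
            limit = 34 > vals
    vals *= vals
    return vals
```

11

Transformed code:
def op(vals, limit, out):
    vals *= out[vals]
    if out <= 21 >= 5:
        raise ValueError(limit)
    vals = 8
    for base in vals:
        out = 3 - 18
        if out < out >= vals:
            break
    vals *= vals
    return vals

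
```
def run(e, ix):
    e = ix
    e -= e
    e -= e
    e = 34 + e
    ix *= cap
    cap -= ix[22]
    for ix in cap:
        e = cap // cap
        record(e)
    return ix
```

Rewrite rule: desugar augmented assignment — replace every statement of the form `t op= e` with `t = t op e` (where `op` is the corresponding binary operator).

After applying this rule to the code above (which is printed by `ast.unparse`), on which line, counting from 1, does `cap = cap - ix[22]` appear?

Transformed code:
def run(e, ix):
    e = ix
    e = e - e
    e = e - e
    e = 34 + e
    ix = ix * cap
    cap = cap - ix[22]
    for ix in cap:
        e = cap // cap
        record(e)
    return ix

7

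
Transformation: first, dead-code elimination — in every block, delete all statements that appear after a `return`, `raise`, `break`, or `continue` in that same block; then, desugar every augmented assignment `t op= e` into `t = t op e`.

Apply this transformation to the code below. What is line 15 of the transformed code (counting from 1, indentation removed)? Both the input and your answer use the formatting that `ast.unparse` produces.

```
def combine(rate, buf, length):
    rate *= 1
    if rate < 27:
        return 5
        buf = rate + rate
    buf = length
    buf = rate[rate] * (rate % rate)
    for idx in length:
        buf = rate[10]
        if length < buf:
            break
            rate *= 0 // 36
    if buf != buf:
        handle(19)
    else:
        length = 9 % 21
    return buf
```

Transformed code:
def combine(rate, buf, length):
    rate = rate * 1
    if rate < 27:
        return 5
    buf = length
    buf = rate[rate] * (rate % rate)
    for idx in length:
        buf = rate[10]
        if length < buf:
            break
    if buf != buf:
        handle(19)
    else:
        length = 9 % 21
    return buf

return buf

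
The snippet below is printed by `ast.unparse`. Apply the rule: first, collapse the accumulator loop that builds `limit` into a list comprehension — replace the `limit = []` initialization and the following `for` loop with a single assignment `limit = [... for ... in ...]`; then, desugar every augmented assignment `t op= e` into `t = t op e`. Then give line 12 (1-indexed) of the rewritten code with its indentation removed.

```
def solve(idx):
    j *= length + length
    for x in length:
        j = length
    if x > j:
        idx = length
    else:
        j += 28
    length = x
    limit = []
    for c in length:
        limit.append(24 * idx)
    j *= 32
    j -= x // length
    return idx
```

j = j - x // length

Transformed code:
def solve(idx):
    j = j * (length + length)
    for x in length:
        j = length
    if x > j:
        idx = length
    else:
        j = j + 28
    length = x
    limit = [24 * idx for c in length]
    j = j * 32
    j = j - x // length
    return idx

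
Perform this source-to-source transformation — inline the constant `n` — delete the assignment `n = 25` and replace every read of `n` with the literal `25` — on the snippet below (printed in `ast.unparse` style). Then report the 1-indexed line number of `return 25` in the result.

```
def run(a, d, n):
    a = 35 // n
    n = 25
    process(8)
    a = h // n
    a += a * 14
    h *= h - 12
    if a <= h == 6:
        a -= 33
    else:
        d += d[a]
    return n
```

11

Transformed code:
def run(a, d, n):
    a = 35 // 25
    process(8)
    a = h // 25
    a += a * 14
    h *= h - 12
    if a <= h == 6:
        a -= 33
    else:
        d += d[a]
    return 25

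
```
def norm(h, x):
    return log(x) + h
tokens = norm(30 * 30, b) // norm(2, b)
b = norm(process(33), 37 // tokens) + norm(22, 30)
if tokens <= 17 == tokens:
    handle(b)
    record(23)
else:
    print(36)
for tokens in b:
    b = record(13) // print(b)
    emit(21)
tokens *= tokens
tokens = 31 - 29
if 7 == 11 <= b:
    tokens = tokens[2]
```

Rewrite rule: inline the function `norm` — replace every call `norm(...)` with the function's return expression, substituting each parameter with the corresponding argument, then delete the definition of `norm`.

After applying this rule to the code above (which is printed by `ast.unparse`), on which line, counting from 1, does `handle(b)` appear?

4

Transformed code:
tokens = (log(b) + 30 * 30) // (log(b) + 2)
b = log(37 // tokens) + process(33) + (log(30) + 22)
if tokens <= 17 == tokens:
    handle(b)
    record(23)
else:
    print(36)
for tokens in b:
    b = record(13) // print(b)
    emit(21)
tokens *= tokens
tokens = 31 - 29
if 7 == 11 <= b:
    tokens = tokens[2]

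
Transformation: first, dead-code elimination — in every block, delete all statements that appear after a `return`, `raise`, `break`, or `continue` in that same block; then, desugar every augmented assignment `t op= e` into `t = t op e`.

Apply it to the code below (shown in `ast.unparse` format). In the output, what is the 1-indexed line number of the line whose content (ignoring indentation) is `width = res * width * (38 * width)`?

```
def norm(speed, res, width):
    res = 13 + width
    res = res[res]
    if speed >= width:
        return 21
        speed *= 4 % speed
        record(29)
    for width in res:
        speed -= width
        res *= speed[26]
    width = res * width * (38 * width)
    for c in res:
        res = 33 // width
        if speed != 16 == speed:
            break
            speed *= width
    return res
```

9

Transformed code:
def norm(speed, res, width):
    res = 13 + width
    res = res[res]
    if speed >= width:
        return 21
    for width in res:
        speed = speed - width
        res = res * speed[26]
    width = res * width * (38 * width)
    for c in res:
        res = 33 // width
        if speed != 16 == speed:
            break
    return res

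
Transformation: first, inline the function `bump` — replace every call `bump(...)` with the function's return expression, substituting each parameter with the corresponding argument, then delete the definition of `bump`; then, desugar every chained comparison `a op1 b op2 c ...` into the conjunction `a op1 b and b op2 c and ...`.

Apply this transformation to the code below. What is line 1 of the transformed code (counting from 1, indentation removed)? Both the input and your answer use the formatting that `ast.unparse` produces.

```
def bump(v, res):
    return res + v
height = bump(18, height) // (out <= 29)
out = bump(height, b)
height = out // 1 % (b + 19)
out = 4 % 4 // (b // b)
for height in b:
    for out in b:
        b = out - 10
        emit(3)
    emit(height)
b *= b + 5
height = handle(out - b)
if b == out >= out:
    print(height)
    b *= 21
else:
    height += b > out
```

height = (height + 18) // (out <= 29)

Transformed code:
height = (height + 18) // (out <= 29)
out = b + height
height = out // 1 % (b + 19)
out = 4 % 4 // (b // b)
for height in b:
    for out in b:
        b = out - 10
        emit(3)
    emit(height)
b *= b + 5
height = handle(out - b)
if b == out and out >= out:
    print(height)
    b *= 21
else:
    height += b > out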